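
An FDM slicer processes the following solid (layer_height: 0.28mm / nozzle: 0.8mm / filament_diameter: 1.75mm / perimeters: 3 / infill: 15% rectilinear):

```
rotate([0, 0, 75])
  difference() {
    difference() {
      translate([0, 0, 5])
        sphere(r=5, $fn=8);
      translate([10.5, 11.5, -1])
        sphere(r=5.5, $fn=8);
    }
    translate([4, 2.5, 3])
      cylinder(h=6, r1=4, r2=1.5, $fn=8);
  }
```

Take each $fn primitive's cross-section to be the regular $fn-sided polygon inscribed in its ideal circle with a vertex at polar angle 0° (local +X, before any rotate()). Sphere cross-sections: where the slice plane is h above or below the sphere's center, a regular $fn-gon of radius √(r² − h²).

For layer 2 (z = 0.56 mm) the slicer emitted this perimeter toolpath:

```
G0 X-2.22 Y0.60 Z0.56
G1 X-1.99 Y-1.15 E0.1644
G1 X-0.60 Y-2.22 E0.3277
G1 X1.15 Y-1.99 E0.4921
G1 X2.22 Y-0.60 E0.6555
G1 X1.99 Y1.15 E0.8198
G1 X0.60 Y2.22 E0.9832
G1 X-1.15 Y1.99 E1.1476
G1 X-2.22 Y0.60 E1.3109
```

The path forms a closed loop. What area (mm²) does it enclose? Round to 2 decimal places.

14.95 mm²

Apply the shoelace formula to the sequence of (X, Y) vertices; enclosed area = 14.95 mm².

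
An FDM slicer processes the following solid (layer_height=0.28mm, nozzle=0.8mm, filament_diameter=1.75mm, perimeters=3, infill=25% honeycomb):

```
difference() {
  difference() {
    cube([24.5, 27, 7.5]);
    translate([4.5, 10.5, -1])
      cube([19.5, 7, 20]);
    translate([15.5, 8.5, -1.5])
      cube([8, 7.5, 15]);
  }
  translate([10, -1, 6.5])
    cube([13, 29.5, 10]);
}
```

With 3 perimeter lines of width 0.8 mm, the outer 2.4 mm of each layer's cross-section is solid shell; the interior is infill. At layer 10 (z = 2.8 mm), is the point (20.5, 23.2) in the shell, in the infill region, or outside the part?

infill

At z = 2.8 mm: the cube (footprint 24.5×27) is included at this height; the cube at (4.5, 10.5) is present — its section is the full 19.5×7 rectangle; the cube at (15.5, 8.5) is present — its section is the full 8×7.5 rectangle; After the difference (first − rest): starting from the 24.5×27 cube, the 19.5×7 cube at (4.5, 10.5) lies wholly inside it (removes its full 136.50 mm² and its 53.00 mm outline becomes a hole wall); the 8×7.5 cube at (15.5, 8.5) partially overlaps it — only the 16.00 mm² overlap (of its 60.00 mm²) is removed, clipping the outline — 1 connected region with 1 hole; the cube at (10, -1) does not reach this height (z outside [6.5, 16.5]); Subtracting the remaining from the first: none of the subtracted shapes is present at this height, so the result so far is unchanged — 1 connected region with 1 hole. Overall, the cross-section is one region with 1 hole. The nearest boundary edge runs (0.00, 27.00)→(24.50, 27.00); distance from the point to it = 3.80 mm. The point is inside the cross-section and 3.80 mm from the nearest boundary — more than the 2.4 mm shell width (3 × 0.8), so it's in the infill interior.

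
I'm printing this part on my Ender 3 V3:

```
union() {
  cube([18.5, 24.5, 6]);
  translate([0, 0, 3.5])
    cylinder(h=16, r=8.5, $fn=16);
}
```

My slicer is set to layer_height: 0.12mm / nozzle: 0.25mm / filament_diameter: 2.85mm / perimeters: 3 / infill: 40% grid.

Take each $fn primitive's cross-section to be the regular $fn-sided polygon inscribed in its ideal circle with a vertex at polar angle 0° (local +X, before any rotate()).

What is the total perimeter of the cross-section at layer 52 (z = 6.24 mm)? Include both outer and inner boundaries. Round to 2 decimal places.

At z = 6.24 mm: the cube is absent (z outside [0, 6]); the r=8.5 cylinder gives a regular 16-gon of circumradius 8.5 (constant along its height) (perimeter = 2·16·8.500·sin(180°/16) = 53.06 mm); Combining (union): only the r=8.5 cylinder is present, so the union is just that shape — boundary = 53.06 mm. Overall, the cross-section is a single solid region. Total boundary length (outer) = 53.06 mm.

53.06 mm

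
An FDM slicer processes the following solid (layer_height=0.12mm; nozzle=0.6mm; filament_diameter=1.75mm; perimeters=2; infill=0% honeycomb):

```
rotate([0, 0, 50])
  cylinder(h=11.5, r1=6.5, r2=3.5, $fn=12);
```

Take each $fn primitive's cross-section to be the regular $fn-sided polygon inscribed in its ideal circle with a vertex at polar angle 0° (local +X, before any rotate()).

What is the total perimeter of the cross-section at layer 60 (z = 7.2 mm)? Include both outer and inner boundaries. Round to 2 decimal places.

At z = 7.2 mm: the cone contributes a regular 12-gon of circumradius 4.622 (interpolated between r1=6.5 and r2=3.5 at t=0.626) (perimeter = 2·12·4.622·sin(180°/12) = 28.71 mm); (rotated 50° about Z; rotation is an isometry so areas/perimeters/island counts are preserved). Overall, the cross-section is a single solid region. Total boundary length (outer) = 28.71 mm.

28.71 mm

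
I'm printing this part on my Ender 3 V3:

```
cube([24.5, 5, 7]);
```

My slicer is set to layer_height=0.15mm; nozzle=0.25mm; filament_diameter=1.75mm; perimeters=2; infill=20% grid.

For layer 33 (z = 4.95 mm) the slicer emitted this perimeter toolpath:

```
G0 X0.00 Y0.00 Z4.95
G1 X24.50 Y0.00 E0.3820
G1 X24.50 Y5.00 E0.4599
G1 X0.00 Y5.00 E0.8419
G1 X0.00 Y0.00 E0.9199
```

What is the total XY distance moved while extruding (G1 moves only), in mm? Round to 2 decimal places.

Sum the Euclidean lengths of each G1 segment: total = 59.00 mm.

59.00 mm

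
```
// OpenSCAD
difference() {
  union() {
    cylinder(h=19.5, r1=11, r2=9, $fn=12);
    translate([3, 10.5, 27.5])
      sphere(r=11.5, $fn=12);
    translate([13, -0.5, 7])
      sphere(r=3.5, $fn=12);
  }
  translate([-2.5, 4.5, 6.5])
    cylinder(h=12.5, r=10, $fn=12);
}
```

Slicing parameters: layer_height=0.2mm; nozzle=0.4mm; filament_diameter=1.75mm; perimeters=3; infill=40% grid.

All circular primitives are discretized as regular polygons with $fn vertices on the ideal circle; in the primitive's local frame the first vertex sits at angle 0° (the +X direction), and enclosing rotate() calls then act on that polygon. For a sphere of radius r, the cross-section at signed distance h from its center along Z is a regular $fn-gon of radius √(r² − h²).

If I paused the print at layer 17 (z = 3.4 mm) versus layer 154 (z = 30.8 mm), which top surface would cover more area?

Layer 17 (z = 3.4): the cone contributes a regular 12-gon of circumradius 10.651 (interpolated between r1=11 and r2=9 at t=0.174) (area = (12/2)·10.651²·sin(360°/12) = 340.35 mm²); the sphere at (3, 10.5) is not intersected at this z (|z−center|=24.100 > r=11.5); the sphere at (13, -0.5) does not reach this height (|z−center|=3.600 > r=3.5); Taking the union: only the cone is present, so the union is just that shape — area = 340.35 mm²; the cylinder at (-2.5, 4.5) is absent (z outside [6.5, 19]); Subtracting the remaining from the first: none of the subtracted shapes is present at this height, so that combined region is unchanged — area = 340.35 mm². So its area = 340.35 mm². Layer 154 (z = 30.8): the cone does not reach this height (z outside [0, 19.5]); the r=11.5 sphere at (3, 10.5) slices to a regular 12-gon of circumradius 11.016 (√(r²−h²) with h=3.3 from center) (area = (12/2)·11.016²·sin(360°/12) = 364.08 mm²); the sphere at (13, -0.5) does not reach this height (|z−center|=23.800 > r=3.5); Combining (union): only the r=11.5 sphere at (3, 10.5) is present, so the union is just that shape — area = 364.08 mm²; the cylinder at (-2.5, 4.5) does not reach this height (z outside [6.5, 19]); After the difference (first − rest): none of the subtracted shapes is present at this height, so the result so far is unchanged — area = 364.08 mm². So its area = 364.08 mm². Layer 154 is larger (364.08 vs 340.35 mm²).

layer 154 (z = 30.8 mm)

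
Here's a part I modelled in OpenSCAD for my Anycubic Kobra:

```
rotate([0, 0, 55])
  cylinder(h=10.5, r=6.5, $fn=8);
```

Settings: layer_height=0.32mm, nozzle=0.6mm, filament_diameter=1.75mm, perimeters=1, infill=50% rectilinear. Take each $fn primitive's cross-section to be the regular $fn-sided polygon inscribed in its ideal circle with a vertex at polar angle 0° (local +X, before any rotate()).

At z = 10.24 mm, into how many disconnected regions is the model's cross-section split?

At z = 10.24 mm: the r=6.5 cylinder contributes a regular 8-gon of circumradius 6.5; (whole slice rotated 55° about Z — lengths, areas and connectivity unchanged). The result has 1 disconnected region.

1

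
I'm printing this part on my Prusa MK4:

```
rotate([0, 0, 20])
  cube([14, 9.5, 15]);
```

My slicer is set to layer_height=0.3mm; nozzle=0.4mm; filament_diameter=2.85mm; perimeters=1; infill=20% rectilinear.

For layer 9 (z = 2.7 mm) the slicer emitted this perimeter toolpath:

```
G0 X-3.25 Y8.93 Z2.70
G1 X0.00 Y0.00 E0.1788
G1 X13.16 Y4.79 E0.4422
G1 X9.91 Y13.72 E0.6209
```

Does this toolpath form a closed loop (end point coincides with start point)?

no

Start point (G0): (-3.25, 8.93). End point (last G1): the path does not return to the start — open.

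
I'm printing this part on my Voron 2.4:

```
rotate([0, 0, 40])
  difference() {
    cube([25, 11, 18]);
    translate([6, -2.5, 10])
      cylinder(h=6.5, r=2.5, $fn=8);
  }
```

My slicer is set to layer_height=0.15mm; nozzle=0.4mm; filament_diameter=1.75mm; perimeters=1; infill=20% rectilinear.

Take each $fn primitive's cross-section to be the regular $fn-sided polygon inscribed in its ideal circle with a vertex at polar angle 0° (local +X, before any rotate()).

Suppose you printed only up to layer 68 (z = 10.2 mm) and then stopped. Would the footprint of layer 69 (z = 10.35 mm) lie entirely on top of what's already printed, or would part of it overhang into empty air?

entirely on top

Compare the two slices. At z = 10.2: the cube is present — its section is the full 25×11 rectangle (area 275.00 mm²); the r=2.5 cylinder at (6, -2.5) gives a regular 8-gon of circumradius 2.5 (constant along its height) (area = (8/2)·2.500²·sin(360°/8) = 17.68 mm²); Taking the first minus the rest: starting from the 25×11 cube (275.00 mm²), the r=2.5 cylinder at (6, -2.5) misses the remaining region (no effect) — area = 275.00 mm²; (whole slice rotated 40° about Z — lengths, areas and connectivity unchanged). At z = 10.35: the cube (footprint 25×11) is included at this height (area 275.00 mm²); the r=2.5 cylinder at (6, -2.5) contributes a regular 8-gon of circumradius 2.5 (area = (8/2)·2.500²·sin(360°/8) = 17.68 mm²); After the difference (first − rest): starting from the 25×11 cube (275.00 mm²), the r=2.5 cylinder at (6, -2.5) misses the remaining region (no effect) — area = 275.00 mm²; (whole slice rotated 40° about Z — lengths, areas and connectivity unchanged). Checking containment: the cross-section at z = 10.35 is a subset of the cross-section at z = 10.2.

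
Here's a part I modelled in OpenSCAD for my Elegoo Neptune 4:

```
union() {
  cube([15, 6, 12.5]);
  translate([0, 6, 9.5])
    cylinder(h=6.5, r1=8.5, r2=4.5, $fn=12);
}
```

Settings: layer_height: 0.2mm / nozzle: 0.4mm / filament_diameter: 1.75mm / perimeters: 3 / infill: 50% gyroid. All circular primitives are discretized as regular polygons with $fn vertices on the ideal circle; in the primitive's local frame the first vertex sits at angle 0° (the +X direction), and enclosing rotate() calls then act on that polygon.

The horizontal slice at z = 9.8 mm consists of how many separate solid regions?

At z = 9.8 mm: the 15×6 cube contributes its full rectangle; the cone at (0, 6) contributes a regular 12-gon of circumradius 8.315 (interpolated between r1=8.5 and r2=4.5 at t=0.046); Combining (union): the regions partially overlap (shared area 43.83 mm²), so overlapping operands fuse into one piece — 1 connected region. The result has 1 disconnected region.

1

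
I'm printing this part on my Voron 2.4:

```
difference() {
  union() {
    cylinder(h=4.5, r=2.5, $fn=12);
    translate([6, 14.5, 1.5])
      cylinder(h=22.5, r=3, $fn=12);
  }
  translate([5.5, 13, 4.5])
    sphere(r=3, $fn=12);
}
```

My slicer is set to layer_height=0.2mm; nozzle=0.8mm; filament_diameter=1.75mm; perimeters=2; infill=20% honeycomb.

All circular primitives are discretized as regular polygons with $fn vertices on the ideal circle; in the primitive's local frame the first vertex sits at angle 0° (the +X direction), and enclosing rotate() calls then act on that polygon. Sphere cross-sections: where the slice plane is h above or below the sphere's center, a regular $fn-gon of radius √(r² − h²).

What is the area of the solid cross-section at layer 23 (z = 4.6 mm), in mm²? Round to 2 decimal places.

9.17 mm²

At z = 4.6 mm: the cylinder is not intersected at this z (z outside [0, 4.5]); the r=3 cylinder at (6, 14.5) gives a regular 12-gon of circumradius 3 (constant along its height) (area = (12/2)·3.000²·sin(360°/12) = 27.00 mm²); Combining (union): only the r=3 cylinder at (6, 14.5) is present, so the union is just that shape — area = 27.00 mm²; the sphere at (5.5, 13): section is a regular 12-gon, circumradius = √(r²−h²) = √(3²−0.1²) = 2.998 (area = (12/2)·2.998²·sin(360°/12) = 26.97 mm²); Subtracting the remaining from the first: starting from that combined region (27.00 mm²), the r=3 sphere at (5.5, 13) partially overlaps it — only the 17.83 mm² overlap (of its 26.97 mm²) is removed, clipping the outline — area = 9.17 mm². Overall, the cross-section is a single solid region. Net area = 9.17 mm².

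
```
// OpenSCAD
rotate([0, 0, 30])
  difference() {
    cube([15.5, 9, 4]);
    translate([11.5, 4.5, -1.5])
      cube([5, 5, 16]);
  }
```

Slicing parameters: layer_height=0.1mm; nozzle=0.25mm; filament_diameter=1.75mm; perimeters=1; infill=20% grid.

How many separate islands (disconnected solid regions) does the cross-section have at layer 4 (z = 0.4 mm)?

At z = 0.4 mm: the 15.5×9 cube contributes its full rectangle; the 5×5 cube at (11.5, 4.5) contributes its full rectangle; Subtracting the remaining from the first: starting from the 15.5×9 cube, the 5×5 cube at (11.5, 4.5) partially overlaps it — only the 18.00 mm² overlap (of its 25.00 mm²) is removed, clipping the outline — 1 connected region; (rotated 30° about Z; rotation is an isometry so areas/perimeters/island counts are preserved). Overall, the cross-section is a single solid region. Island count = 1.

1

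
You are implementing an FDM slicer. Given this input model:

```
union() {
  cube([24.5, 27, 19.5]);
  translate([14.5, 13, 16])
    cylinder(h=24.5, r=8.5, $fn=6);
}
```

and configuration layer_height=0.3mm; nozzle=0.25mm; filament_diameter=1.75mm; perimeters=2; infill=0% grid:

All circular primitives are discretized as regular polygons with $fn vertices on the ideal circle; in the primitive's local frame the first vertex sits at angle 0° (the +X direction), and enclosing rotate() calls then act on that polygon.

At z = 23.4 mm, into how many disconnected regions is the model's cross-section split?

1

At z = 23.4 mm: the cube is not intersected at this z (z outside [0, 19.5]); the r=8.5 cylinder at (14.5, 13) contributes a regular 6-gon of circumradius 8.5; Combining (union): only the r=8.5 cylinder at (14.5, 13) is present, so the union is just that shape — 1 connected region. The result has 1 disconnected region.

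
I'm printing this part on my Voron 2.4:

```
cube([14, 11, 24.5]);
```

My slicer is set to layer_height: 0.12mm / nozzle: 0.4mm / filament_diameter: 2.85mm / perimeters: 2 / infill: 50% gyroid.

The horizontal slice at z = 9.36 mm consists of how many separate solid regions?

1

At z = 9.36 mm: the 14×11 cube contributes its full rectangle. The result has 1 disconnected region.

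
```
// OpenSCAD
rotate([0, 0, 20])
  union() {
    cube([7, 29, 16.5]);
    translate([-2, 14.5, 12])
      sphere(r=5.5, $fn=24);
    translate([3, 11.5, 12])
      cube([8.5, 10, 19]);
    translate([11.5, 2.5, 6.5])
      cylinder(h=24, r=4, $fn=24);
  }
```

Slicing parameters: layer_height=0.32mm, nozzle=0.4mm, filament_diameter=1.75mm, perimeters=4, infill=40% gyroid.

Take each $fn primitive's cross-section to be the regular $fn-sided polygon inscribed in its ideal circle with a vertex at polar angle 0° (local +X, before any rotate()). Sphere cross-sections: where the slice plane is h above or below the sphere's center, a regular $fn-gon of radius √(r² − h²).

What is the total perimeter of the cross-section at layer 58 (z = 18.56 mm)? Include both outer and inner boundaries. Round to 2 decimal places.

At z = 18.56 mm: the cube is absent (z outside [0, 16.5]); the sphere at (-2, 14.5) is absent (|z−center|=6.560 > r=5.5); the cube at (3, 11.5) is present — its section is the full 8.5×10 rectangle (perimeter 37.00 mm); the r=4 cylinder at (11.5, 2.5) contributes a regular 24-gon of circumradius 4 (perimeter = 2·24·4.000·sin(180°/24) = 25.06 mm); Merging all regions: the 2 present regions are separate (no shared area or edge), so areas and boundary lengths simply add and each stays a separate island — boundary = 62.06 mm; (rotated 20° about Z; rotation is an isometry so areas/perimeters/island counts are preserved). Overall, the cross-section has 2 separate islands. Total boundary length (outer) = 62.06 mm.

62.06 mm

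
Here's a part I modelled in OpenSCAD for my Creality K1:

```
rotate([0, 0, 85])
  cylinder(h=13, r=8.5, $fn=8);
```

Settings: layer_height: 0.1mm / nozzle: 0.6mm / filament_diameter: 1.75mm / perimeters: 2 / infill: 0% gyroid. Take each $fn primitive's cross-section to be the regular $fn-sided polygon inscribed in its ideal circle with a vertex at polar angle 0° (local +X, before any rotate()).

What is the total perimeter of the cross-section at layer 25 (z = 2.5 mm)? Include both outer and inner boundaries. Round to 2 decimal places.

At z = 2.5 mm: the cylinder: section is a regular 8-gon, circumradius r=8.5 (perimeter = 2·8·8.500·sin(180°/8) = 52.04 mm); (whole slice rotated 85° about Z — lengths, areas and connectivity unchanged). Overall, the cross-section is a single solid region. Total boundary length (outer) = 52.04 mm.

52.04 mm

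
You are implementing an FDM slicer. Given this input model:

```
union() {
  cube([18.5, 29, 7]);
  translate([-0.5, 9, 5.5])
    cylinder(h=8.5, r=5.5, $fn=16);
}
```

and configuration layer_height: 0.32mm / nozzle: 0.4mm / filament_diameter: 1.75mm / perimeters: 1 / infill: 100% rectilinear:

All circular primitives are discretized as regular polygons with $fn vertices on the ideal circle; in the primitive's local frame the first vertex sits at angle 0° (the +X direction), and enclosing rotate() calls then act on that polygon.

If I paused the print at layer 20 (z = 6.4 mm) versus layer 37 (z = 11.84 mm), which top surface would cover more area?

layer 20 (z = 6.4 mm)

Layer 20 (z = 6.4): the cube (footprint 18.5×29) is included at this height (area 536.50 mm²); the cylinder at (-0.5, 9): section is a regular 16-gon, circumradius r=5.5 (area = (16/2)·5.500²·sin(360°/16) = 92.61 mm²); Taking the union: the regions partially overlap — summed areas 629.11 mm² minus the doubly-counted overlap 40.85 mm² gives 588.25 mm² — area = 588.25 mm². So its area = 588.25 mm². Layer 37 (z = 11.84): the cube is absent (z outside [0, 7]); the r=5.5 cylinder at (-0.5, 9) contributes a regular 16-gon of circumradius 5.5 (area = (16/2)·5.500²·sin(360°/16) = 92.61 mm²); Taking the union: only the r=5.5 cylinder at (-0.5, 9) is present, so the union is just that shape — area = 92.61 mm². So its area = 92.61 mm². Layer 20 is larger (588.25 vs 92.61 mm²).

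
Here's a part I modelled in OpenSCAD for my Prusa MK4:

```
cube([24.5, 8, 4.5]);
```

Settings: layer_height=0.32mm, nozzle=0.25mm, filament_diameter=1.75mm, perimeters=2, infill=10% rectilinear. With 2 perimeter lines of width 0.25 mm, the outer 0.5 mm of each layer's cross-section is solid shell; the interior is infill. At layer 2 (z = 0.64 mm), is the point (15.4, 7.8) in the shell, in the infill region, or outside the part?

shell

At z = 0.64 mm: the 24.5×8 cube contributes its full rectangle. Overall, the cross-section is a single solid region. The nearest boundary edge runs (24.50, 8.00)→(0.00, 8.00); distance from the point to it = 0.20 mm. The point is inside the cross-section, 0.20 mm from the nearest boundary — within the 0.5 mm shell band (2 × 0.25).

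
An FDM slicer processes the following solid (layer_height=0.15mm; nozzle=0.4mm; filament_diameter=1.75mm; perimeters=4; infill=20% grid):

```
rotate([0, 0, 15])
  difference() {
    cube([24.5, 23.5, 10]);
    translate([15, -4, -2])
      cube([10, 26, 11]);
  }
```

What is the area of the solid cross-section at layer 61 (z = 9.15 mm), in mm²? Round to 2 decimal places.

At z = 9.15 mm: the 24.5×23.5 cube contributes its full rectangle (area 575.75 mm²); the cube at (15, -4) is absent (z outside [-2, 9]); Taking the first minus the rest: none of the subtracted shapes is present at this height, so the 24.5×23.5 cube is unchanged — area = 575.75 mm²; (whole slice rotated 15° about Z — lengths, areas and connectivity unchanged). Overall, the cross-section is a single solid region. Net area = 575.75 mm².

575.75 mm²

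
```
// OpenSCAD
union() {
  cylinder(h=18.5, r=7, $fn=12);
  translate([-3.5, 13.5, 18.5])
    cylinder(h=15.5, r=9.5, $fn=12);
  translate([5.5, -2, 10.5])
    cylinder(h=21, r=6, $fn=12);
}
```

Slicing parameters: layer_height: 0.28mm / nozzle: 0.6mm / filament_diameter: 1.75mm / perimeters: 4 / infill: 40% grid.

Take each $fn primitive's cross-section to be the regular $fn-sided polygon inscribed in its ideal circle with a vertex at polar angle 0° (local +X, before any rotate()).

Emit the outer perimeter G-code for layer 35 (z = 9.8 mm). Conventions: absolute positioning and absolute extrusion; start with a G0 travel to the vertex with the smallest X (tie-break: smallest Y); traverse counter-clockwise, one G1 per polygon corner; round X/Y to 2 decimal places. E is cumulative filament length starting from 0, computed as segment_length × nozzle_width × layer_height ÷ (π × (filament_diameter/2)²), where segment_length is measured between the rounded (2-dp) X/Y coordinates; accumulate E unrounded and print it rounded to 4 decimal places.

At z = 9.8 mm: the cylinder: section is a regular 12-gon, circumradius r=7; the cylinder at (-3.5, 13.5) is not intersected at this z (z outside [18.5, 34]); the cylinder at (5.5, -2) is not intersected at this z (z outside [10.5, 31.5]); Merging all regions: only the r=7 cylinder is present, so the union is just that shape — 1 connected region. The outline is a single polygon with 12 vertices. Extrusion per mm of travel: 0.6 × 0.28 / (π × 0.875²) = 0.069846. Accumulating E over each segment gives final E = 3.0365.

G0 X-7.00 Y0.00 Z9.80
G1 X-6.06 Y-3.50 E0.2531
G1 X-3.50 Y-6.06 E0.5060
G1 X0.00 Y-7.00 E0.7591
G1 X3.50 Y-6.06 E1.0122
G1 X6.06 Y-3.50 E1.2651
G1 X7.00 Y0.00 E1.5182
G1 X6.06 Y3.50 E1.7714
G1 X3.50 Y6.06 E2.0242
G1 X0.00 Y7.00 E2.2774
G1 X-3.50 Y6.06 E2.5305
G1 X-6.06 Y3.50 E2.7834
G1 X-7.00 Y0.00 E3.0365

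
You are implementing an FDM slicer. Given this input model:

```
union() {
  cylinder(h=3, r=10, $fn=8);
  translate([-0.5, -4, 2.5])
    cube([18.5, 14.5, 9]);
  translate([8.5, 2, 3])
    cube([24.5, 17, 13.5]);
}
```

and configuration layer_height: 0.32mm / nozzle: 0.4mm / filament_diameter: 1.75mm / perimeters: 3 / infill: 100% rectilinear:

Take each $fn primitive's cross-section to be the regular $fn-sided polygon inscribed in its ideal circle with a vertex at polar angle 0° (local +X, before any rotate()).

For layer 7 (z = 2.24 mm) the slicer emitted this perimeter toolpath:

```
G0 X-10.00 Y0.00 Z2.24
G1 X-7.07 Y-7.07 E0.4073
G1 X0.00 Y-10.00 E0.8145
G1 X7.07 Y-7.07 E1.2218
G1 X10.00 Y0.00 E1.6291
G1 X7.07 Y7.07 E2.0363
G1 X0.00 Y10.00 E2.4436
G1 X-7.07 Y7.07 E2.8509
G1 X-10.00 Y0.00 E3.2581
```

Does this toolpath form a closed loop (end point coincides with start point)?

yes

Start point (G0): (-10.00, 0.00). End point (last G1): the path returns to the start — closed.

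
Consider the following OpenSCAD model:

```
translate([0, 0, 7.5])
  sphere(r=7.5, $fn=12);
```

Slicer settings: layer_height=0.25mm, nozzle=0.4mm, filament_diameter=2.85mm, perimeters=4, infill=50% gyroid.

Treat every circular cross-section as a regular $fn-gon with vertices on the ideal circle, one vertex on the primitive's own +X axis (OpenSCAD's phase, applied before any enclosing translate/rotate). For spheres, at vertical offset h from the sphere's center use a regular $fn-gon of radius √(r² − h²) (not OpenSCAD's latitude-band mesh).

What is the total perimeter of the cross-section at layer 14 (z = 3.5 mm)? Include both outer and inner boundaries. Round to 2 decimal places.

39.41 mm

At z = 3.5 mm: the r=7.5 sphere contributes a regular 12-gon of circumradius √(7.5²−4²) = 6.344 (perimeter = 2·12·6.344·sin(180°/12) = 39.41 mm). Overall, the cross-section is a single solid region. Total boundary length (outer) = 39.41 mm.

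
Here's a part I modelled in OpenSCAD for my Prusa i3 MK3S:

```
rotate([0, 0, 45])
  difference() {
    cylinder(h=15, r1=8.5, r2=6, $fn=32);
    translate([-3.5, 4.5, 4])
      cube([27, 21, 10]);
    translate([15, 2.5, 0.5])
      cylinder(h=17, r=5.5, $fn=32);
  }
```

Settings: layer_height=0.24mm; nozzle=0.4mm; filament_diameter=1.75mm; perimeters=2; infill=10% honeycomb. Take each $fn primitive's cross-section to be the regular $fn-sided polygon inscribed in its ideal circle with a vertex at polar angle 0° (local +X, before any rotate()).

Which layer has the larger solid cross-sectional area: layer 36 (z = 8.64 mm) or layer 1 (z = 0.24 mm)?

layer 1 (z = 0.24 mm)

Layer 36 (z = 8.64): the cone: at t=0.576 of its height the radius interpolates to r₁+(r₂−r₁)t = 7.060, giving a regular 32-gon of that circumradius (area = (32/2)·7.060²·sin(360°/32) = 155.58 mm²); the cube at (-3.5, 4.5) is present — its section is the full 27×21 rectangle (area 567.00 mm²); the r=5.5 cylinder at (15, 2.5) gives a regular 32-gon of circumradius 5.5 (constant along its height) (area = (32/2)·5.500²·sin(360°/32) = 94.42 mm²); Taking the first minus the rest: starting from the cone (155.58 mm²), the 27×21 cube at (-3.5, 4.5) partially overlaps it — only the 17.37 mm² overlap (of its 567.00 mm²) is removed, clipping the outline; the r=5.5 cylinder at (15, 2.5) misses the remaining region (no effect) — area = 138.22 mm²; (whole slice rotated 45° about Z — lengths, areas and connectivity unchanged). So its area = 138.22 mm². Layer 1 (z = 0.24): the cone (r1=8.5→r2=6) has section circumradius 8.460 here — a regular 32-gon (area = (32/2)·8.460²·sin(360°/32) = 223.41 mm²); the cube at (-3.5, 4.5) does not reach this height (z outside [4, 14]); the cylinder at (15, 2.5) is absent (z outside [0.5, 17.5]); After the difference (first − rest): none of the subtracted shapes is present at this height, so the cone is unchanged — area = 223.41 mm²; (whole slice rotated 45° about Z — lengths, areas and connectivity unchanged). So its area = 223.41 mm². Layer 1 is larger (223.41 vs 138.22 mm²).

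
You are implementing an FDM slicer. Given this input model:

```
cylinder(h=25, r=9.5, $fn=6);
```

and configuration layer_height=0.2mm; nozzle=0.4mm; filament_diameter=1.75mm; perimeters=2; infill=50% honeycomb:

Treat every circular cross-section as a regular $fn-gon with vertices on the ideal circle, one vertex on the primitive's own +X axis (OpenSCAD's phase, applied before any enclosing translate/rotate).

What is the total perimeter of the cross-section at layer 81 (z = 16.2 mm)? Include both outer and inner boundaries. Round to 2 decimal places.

57.00 mm

At z = 16.2 mm: the r=9.5 cylinder gives a regular 6-gon of circumradius 9.5 (constant along its height) (perimeter = 2·6·9.500·sin(180°/6) = 57.00 mm). Overall, the cross-section is a single solid region. Total boundary length (outer) = 57.00 mm.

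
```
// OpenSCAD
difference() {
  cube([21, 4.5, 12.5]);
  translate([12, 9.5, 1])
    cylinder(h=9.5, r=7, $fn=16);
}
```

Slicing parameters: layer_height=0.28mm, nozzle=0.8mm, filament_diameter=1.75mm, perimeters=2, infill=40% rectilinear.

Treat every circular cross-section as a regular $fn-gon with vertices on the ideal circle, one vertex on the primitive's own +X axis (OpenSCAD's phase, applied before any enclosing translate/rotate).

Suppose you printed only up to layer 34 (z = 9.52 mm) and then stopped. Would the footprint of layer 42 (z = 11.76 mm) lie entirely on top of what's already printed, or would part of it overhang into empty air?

part overhangs

Compare the two slices. At z = 9.52: the cube is present — its section is the full 21×4.5 rectangle (area 94.50 mm²); the r=7 cylinder at (12, 9.5) contributes a regular 16-gon of circumradius 7 (area = (16/2)·7.000²·sin(360°/16) = 150.01 mm²); After the difference (first − rest): starting from the 21×4.5 cube (94.50 mm²), the r=7 cylinder at (12, 9.5) partially overlaps it — only the 12.51 mm² overlap (of its 150.01 mm²) is removed, clipping the outline — area = 81.99 mm². At z = 11.76: the 21×4.5 cube contributes its full rectangle (area 94.50 mm²); the cylinder at (12, 9.5) is absent (z outside [1, 10.5]); After the difference (first − rest): none of the subtracted shapes is present at this height, so the 21×4.5 cube is unchanged — area = 94.50 mm². Checking containment: at z = 11.76 the cross-section extends beyond the z = 9.52 cross-section by about 12.51 mm².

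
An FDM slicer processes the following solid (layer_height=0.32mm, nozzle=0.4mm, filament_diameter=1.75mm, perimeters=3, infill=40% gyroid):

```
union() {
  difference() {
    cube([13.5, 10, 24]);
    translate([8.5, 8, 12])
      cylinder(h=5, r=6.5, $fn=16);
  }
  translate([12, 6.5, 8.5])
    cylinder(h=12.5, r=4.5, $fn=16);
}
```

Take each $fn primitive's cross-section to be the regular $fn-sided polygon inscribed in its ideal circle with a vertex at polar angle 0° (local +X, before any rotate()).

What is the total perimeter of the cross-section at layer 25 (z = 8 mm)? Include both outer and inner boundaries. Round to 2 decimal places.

47.00 mm

At z = 8 mm: the 13.5×10 cube contributes its full rectangle (perimeter 47.00 mm); the cylinder at (8.5, 8) is absent (z outside [12, 17]); Taking the first minus the rest: none of the subtracted shapes is present at this height, so the 13.5×10 cube is unchanged — boundary = 47.00 mm; the cylinder at (12, 6.5) does not reach this height (z outside [8.5, 21]); Merging all regions: only the result so far is present, so the union is just that shape — boundary = 47.00 mm. Overall, the cross-section is a single solid region. Total boundary length (outer) = 47.00 mm.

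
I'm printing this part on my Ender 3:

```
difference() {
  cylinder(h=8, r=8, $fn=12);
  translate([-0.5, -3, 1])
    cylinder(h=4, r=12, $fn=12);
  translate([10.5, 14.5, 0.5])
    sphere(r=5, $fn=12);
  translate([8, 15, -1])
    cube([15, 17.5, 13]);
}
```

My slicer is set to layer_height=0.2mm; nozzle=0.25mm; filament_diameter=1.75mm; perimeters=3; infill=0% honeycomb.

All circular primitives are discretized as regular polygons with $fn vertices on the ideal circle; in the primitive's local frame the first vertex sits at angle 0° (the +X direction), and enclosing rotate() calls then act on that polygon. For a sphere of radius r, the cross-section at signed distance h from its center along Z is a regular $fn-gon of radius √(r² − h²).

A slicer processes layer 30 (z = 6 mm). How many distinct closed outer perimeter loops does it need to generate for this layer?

1

At z = 6 mm: the cylinder: section is a regular 12-gon, circumradius r=8; the cylinder at (-0.5, -3) does not reach this height (z outside [1, 5]); the sphere at (10.5, 14.5) is absent (|z−center|=5.500 > r=5); the cube at (8, 15) (footprint 15×17.5) is included at this height; After the difference (first − rest): starting from the r=8 cylinder, the 15×17.5 cube at (8, 15) misses the remaining region (no effect) — 1 connected region. The result has 1 disconnected region.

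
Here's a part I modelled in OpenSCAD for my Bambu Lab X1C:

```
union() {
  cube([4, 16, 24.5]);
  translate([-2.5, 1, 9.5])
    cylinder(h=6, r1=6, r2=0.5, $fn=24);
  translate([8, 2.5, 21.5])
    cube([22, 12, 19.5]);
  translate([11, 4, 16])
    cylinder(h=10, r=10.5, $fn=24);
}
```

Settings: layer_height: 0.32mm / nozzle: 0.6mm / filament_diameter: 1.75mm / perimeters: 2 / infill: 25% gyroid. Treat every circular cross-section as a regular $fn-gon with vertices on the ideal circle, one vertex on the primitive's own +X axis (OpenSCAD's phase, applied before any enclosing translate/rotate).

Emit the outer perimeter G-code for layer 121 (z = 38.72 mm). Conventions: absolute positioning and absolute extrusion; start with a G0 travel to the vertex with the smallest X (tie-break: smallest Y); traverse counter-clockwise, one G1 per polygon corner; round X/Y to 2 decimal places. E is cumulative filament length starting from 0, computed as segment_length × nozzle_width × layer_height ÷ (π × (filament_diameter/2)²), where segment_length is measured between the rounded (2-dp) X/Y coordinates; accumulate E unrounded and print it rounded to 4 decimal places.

At z = 38.72 mm: the cube does not reach this height (z outside [0, 24.5]); the cone at (-2.5, 1) is absent (z outside [9.5, 15.5]); the cube at (8, 2.5) is present — its section is the full 22×12 rectangle; the cylinder at (11, 4) does not reach this height (z outside [16, 26]); Combining (union): only the 22×12 cube at (8, 2.5) is present, so the union is just that shape — 1 connected region. The outline is a single polygon with 4 vertices. Extrusion per mm of travel: 0.6 × 0.32 / (π × 0.875²) = 0.079824. Accumulating E over each segment gives final E = 5.4281.

G0 X8.00 Y2.50 Z38.72
G1 X30.00 Y2.50 E1.7561
G1 X30.00 Y14.50 E2.7140
G1 X8.00 Y14.50 E4.4702
G1 X8.00 Y2.50 E5.4281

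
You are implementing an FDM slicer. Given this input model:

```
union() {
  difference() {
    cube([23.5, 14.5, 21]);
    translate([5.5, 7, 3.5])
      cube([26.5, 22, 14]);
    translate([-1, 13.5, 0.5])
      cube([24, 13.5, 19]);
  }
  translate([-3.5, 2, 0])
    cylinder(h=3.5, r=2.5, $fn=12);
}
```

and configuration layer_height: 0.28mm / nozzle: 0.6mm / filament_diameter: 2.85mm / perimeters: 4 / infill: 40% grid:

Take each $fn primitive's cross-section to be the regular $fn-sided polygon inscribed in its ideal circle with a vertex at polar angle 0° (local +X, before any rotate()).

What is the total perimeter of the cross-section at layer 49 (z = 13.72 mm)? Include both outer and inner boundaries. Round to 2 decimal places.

At z = 13.72 mm: the 23.5×14.5 cube contributes its full rectangle (perimeter 76.00 mm); the 26.5×22 cube at (5.5, 7) contributes its full rectangle (perimeter 97.00 mm); the 24×13.5 cube at (-1, 13.5) contributes its full rectangle (perimeter 75.00 mm); Taking the first minus the rest: starting from the 23.5×14.5 cube, the 26.5×22 cube at (5.5, 7) partially overlaps it — only the 135.00 mm² overlap (of its 583.00 mm²) is removed, clipping the outline; the 24×13.5 cube at (-1, 13.5) partially overlaps it — only the 5.50 mm² overlap (of its 324.00 mm²) is removed, clipping the outline — boundary = 74.00 mm; the cylinder at (-3.5, 2) is absent (z outside [0, 3.5]); Merging all regions: only the result so far is present, so the union is just that shape — boundary = 74.00 mm. Overall, the cross-section is a single solid region. Total boundary length (outer) = 74.00 mm.

74.00 mm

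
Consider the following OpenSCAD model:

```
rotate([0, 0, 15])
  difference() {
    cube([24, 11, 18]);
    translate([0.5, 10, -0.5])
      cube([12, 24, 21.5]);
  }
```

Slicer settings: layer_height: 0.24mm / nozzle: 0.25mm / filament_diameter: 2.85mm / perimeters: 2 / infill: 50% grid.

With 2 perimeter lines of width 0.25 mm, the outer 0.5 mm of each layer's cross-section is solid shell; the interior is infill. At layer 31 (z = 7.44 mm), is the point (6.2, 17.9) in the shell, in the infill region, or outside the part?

At z = 7.44 mm: the cube (footprint 24×11) is included at this height; the cube at (0.5, 10) (footprint 12×24) is included at this height; After the difference (first − rest): starting from the 24×11 cube, the 12×24 cube at (0.5, 10) partially overlaps it — only the 12.00 mm² overlap (of its 288.00 mm²) is removed, clipping the outline — 1 connected region; (rotated 15° about Z; rotation is an isometry so areas/perimeters/island counts are preserved). Overall, the cross-section is a single solid region. Undo the 15° rotation: the query point maps to (10.622, 15.685) in the un-rotated model frame. The nearest boundary edge runs (12.50, 10.00)→(12.50, 11.00); distance from the point to it = 5.05 mm. The point is not inside any of the regions above, so it lies outside the cross-section (5.05 mm from the nearest boundary).

outside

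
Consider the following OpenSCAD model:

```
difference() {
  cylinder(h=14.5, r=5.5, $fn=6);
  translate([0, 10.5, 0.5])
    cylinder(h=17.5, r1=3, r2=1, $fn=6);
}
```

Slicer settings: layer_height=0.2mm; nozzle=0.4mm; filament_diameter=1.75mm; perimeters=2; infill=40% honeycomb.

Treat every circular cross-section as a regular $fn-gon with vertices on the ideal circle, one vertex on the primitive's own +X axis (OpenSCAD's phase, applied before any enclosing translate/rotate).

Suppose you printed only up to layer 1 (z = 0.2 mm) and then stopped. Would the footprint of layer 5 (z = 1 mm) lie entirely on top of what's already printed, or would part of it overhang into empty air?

Compare the two slices. At z = 0.2: the r=5.5 cylinder contributes a regular 6-gon of circumradius 5.5 (area = (6/2)·5.500²·sin(360°/6) = 78.59 mm²); the cone at (0, 10.5) is absent (z outside [0.5, 18]); After the difference (first − rest): none of the subtracted shapes is present at this height, so the r=5.5 cylinder is unchanged — area = 78.59 mm². At z = 1: the cylinder: section is a regular 6-gon, circumradius r=5.5 (area = (6/2)·5.500²·sin(360°/6) = 78.59 mm²); the cone at (0, 10.5): at t=0.029 of its height the radius interpolates to r₁+(r₂−r₁)t = 2.943, giving a regular 6-gon of that circumradius (area = (6/2)·2.943²·sin(360°/6) = 22.50 mm²); After the difference (first − rest): starting from the r=5.5 cylinder (78.59 mm²), the cone at (0, 10.5) misses the remaining region (no effect) — area = 78.59 mm². Checking containment: the cross-section at z = 1 is a subset of the cross-section at z = 0.2.

entirely on top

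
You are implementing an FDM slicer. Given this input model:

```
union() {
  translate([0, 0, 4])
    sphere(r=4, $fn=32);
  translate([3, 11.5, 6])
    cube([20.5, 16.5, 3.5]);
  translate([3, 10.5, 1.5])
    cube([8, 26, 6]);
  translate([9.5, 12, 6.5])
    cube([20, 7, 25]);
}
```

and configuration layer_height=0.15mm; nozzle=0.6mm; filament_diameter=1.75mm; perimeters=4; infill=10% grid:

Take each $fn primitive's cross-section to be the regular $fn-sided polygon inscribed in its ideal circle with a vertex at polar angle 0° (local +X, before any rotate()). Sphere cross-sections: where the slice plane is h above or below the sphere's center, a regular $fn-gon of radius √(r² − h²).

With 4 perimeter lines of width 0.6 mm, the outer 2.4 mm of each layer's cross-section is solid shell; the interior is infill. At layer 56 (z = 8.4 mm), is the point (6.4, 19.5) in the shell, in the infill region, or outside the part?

infill

At z = 8.4 mm: the sphere does not reach this height (|z−center|=4.400 > r=4); the cube at (3, 11.5) (footprint 20.5×16.5) is included at this height; the cube at (3, 10.5) does not reach this height (z outside [1.5, 7.5]); the cube at (9.5, 12) is present — its section is the full 20×7 rectangle; Taking the union: the regions partially overlap (shared area 98.00 mm²), so overlapping operands fuse into one piece — 1 connected region. Overall, the cross-section is a single solid region. The nearest boundary edge runs (3.00, 11.50)→(3.00, 28.00); distance from the point to it = 3.40 mm. The point is inside the cross-section and 3.40 mm from the nearest boundary — more than the 2.4 mm shell width (4 × 0.6), so it's in the infill interior.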